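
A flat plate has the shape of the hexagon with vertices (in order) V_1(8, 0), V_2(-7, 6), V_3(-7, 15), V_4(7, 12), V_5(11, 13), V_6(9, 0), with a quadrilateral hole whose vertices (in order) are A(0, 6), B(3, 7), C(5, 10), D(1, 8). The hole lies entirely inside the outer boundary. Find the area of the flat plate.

Outer boundary:
Apply the shoelace formula: 2A = Σ (x_i·y_{i+1} − x_{i+1}·y_i), indices taken mod 6.
Σ = (48) + (-63) + (-189) + (-41) + (-117) + (0) = -362
Area = |Σ|/2 = 181.
Hole:
Apply the surveyor's formula: 2A = Σ (x_i·y_{i+1} − x_{i+1}·y_i), indices taken mod 4.
Cross-terms: -18, -5, 30, 6  ⇒  Σ = 13
Area = |Σ|/2 = 6.5.
Net area = 181 − 6.5 = 174.5.

174.5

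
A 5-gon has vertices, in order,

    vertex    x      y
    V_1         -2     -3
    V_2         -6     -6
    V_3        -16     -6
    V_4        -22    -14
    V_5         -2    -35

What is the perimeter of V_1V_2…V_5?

86

|V_1V_2| = √((-4)² + (-3)²) = √25 = 5
|V_2V_3| = √((-10)² + (0)²) = √100 = 10
|V_3V_4| = √((-6)² + (-8)²) = √100 = 10
|V_4V_5| = √((20)² + (-21)²) = √841 = 29
|V_5V_1| = √((0)² + (32)²) = √1024 = 32
Perimeter = 5 + 10 + 10 + 29 + 32 = 86.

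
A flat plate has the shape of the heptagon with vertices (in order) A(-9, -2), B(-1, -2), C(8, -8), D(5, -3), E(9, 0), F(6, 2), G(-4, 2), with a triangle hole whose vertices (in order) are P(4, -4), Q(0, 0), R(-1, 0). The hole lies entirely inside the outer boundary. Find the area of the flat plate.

71.5

Outer boundary:
Σ = (16) + (24) + (16) + (27) + (18) + (20) + (26) = 147
Area = |Σ|/2 = 73.5.
Hole:
Apply the shoelace formula: 2A = Σ (x_i·y_{i+1} − x_{i+1}·y_i), indices taken mod 3.
Cross-terms: 0, 0, 4  ⇒  Σ = 4
Area = |Σ|/2 = 2.
Net area = 73.5 − 2 = 71.5.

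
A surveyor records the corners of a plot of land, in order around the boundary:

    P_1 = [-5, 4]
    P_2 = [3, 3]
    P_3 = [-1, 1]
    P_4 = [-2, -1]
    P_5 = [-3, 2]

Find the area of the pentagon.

Σ = (-27) + (6) + (3) + (-7) + (-2) = -27
Area = |Σ|/2 = 13.5.

13.5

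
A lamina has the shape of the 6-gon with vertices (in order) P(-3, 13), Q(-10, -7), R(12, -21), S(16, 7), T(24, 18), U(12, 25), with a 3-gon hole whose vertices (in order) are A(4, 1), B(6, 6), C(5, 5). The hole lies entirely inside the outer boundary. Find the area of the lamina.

798.5

Outer boundary:
Apply the shoelace formula: 2A = Σ (x_i·y_{i+1} − x_{i+1}·y_i), indices taken mod 6.
Σ = (151) + (294) + (420) + (120) + (384) + (231) = 1600
Area = |Σ|/2 = 800.
Hole:
Apply the shoelace (surveyor's) formula: 2A = Σ (x_i·y_{i+1} − x_{i+1}·y_i), indices taken mod 3.
Σ = (18) + (0) + (-15) = 3
Area = |Σ|/2 = 1.5.
Net area = 800 − 1.5 = 798.5.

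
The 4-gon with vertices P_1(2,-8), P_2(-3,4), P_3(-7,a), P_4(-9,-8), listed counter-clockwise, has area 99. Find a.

The doubled signed area Σ (x_i y_{i+1} − x_{i+1} y_i) is linear in a.
With a=0 it equals 156; the coefficient of a is 6 (from the two edges through P_3).
So 6·a + 156 = 2·99 = 198 ⇒ a = 7.

7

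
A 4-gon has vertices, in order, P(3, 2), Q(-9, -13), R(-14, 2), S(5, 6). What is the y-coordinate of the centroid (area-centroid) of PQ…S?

Apply the shoelace (surveyor's) formula. First the cross-terms c_i = x_i·y_{i+1} − x_{i+1}·y_i:
  -21, -200, -94, -8  ⇒  2A = -323, A = -161.5.
Then Σ (y_i + y_{i+1})·c_i = 1615, so ȳ = 1615 / (6·(-161.5)) = -5/3.

-5/3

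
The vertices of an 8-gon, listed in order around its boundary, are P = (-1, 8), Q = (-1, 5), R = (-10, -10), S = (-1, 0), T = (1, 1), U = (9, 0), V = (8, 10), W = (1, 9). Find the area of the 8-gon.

106

Apply the surveyor's formula: 2A = Σ (x_i·y_{i+1} − x_{i+1}·y_i), indices taken mod 8.
P→Q: (-1)(5) − (-1)(8) = 3
Q→R: (-1)(-10) − (-10)(5) = 60
R→S: (-10)(0) − (-1)(-10) = -10
S→T: (-1)(1) − (1)(0) = -1
T→U: (1)(0) − (9)(1) = -9
U→V: (9)(10) − (8)(0) = 90
V→W: (8)(9) − (1)(10) = 62
W→P: (1)(8) − (-1)(9) = 17
Σ = 212
Area = |Σ|/2 = 106.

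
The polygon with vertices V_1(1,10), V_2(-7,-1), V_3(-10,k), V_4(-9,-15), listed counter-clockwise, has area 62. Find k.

The doubled signed area Σ (x_i y_{i+1} − x_{i+1} y_i) is linear in k.
With k=0 it equals 134; the coefficient of k is 2 (from the two edges through V_3).
So 2·k + 134 = 2·62 = 124 ⇒ k = -5.

-5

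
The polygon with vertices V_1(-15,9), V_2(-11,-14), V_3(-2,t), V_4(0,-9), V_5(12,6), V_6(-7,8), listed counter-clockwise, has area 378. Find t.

The doubled signed area Σ (x_i y_{i+1} − x_{i+1} y_i) is linear in t.
With t=0 it equals 602; the coefficient of t is -11 (from the two edges through V_3).
So -11·t + 602 = 2·378 = 756 ⇒ t = -14.

-14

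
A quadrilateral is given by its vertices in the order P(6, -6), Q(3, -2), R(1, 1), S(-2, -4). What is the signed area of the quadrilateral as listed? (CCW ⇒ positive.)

Σ = (6) + (5) + (-2) + (36) = 45
Signed area = Σ/2 = 22.5 (positive ⇒ counter-clockwise traversal).

22.5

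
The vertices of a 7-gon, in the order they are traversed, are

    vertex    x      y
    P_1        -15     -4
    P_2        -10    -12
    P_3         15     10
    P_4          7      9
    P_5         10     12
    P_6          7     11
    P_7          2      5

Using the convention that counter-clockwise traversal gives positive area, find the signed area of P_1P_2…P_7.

Apply the shoelace (surveyor's) formula: 2A = Σ (x_i·y_{i+1} − x_{i+1}·y_i), indices taken mod 7.
Cross-terms: 140, 80, 65, -6, 26, 13, 67  ⇒  Σ = 385
Signed area = Σ/2 = 192.5 (positive ⇒ counter-clockwise traversal).

192.5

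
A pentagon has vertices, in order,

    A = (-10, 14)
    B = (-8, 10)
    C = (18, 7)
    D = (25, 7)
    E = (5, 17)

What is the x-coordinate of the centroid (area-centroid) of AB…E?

Apply Gauss's area formula. First the cross-terms c_i = x_i·y_{i+1} − x_{i+1}·y_i:
  12, -236, -49, 390, 240  ⇒  2A = 357, A = 178.5.
Then Σ (x_i + x_{i+1})·c_i = 5817, so x̄ = 5817 / (6·178.5) = 277/51.

277/51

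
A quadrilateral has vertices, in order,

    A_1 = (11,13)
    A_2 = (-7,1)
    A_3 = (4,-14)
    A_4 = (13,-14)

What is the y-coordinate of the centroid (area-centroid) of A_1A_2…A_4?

-81/43

Apply the surveyor's formula. First the cross-terms c_i = x_i·y_{i+1} − x_{i+1}·y_i:
  102, 94, 126, 323  ⇒  2A = 645, A = 322.5.
Then Σ (y_i + y_{i+1})·c_i = -3645, so ȳ = -3645 / (6·322.5) = -81/43.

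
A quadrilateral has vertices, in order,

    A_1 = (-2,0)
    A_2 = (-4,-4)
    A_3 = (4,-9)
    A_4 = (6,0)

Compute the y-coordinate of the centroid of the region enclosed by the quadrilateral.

Apply the shoelace (surveyor's) formula. First the cross-terms c_i = x_i·y_{i+1} − x_{i+1}·y_i:
  8, 52, 54, 0  ⇒  2A = 114, A = 57.
Then Σ (y_i + y_{i+1})·c_i = -1194, so ȳ = -1194 / (6·57) = -199/57.

-199/57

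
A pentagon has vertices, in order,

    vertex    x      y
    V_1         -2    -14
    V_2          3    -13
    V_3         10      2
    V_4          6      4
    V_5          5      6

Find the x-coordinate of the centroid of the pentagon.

381/95

Apply the shoelace formula. First the cross-terms c_i = x_i·y_{i+1} − x_{i+1}·y_i:
  68, 136, 28, 16, -58  ⇒  2A = 190, A = 95.
Then Σ (x_i + x_{i+1})·c_i = 2286, so x̄ = 2286 / (6·95) = 381/95.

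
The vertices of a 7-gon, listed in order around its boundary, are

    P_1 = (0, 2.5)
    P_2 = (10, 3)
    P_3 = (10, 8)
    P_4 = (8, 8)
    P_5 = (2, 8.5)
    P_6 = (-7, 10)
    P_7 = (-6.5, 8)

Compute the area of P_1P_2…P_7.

Cross-terms: -25, 50, 16, 52, 79.5, 9, -16.25  ⇒  Σ = 165.25
Area = |Σ|/2 = 82.625.

82.625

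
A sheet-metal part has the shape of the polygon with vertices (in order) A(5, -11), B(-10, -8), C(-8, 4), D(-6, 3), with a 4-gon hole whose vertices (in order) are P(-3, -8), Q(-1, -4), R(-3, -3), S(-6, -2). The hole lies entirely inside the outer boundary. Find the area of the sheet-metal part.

89

Outer boundary:
Apply the shoelace formula: 2A = Σ (x_i·y_{i+1} − x_{i+1}·y_i), indices taken mod 4.
Σ = (-150) + (-104) + (0) + (51) = -203
Area = |Σ|/2 = 101.5.
Hole:
Apply Gauss's area formula: 2A = Σ (x_i·y_{i+1} − x_{i+1}·y_i), indices taken mod 4.
Σ = (4) + (-9) + (-12) + (42) = 25
Area = |Σ|/2 = 12.5.
Net area = 101.5 − 12.5 = 89.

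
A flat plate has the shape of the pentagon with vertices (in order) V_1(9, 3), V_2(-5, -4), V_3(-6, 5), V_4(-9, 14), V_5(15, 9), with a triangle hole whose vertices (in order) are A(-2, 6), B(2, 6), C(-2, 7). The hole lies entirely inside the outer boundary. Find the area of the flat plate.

216

Outer boundary:
Apply Gauss's area formula: 2A = Σ (x_i·y_{i+1} − x_{i+1}·y_i), indices taken mod 5.
Σ = (-21) + (-49) + (-39) + (-291) + (-36) = -436
Area = |Σ|/2 = 218.
Hole:
Cross-terms: -24, 26, 2  ⇒  Σ = 4
Area = |Σ|/2 = 2.
Net area = 218 − 2 = 216.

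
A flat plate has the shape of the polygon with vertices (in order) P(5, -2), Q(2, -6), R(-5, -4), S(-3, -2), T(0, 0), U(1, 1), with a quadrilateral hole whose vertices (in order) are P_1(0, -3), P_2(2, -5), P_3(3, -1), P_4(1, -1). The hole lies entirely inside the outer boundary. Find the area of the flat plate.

29.5

Outer boundary:
Cross-terms: -26, -38, -2, 0, 0, -7  ⇒  Σ = -73
Area = |Σ|/2 = 36.5.
Hole:
P_1→P_2: (0)(-5) − (2)(-3) = 6
P_2→P_3: (2)(-1) − (3)(-5) = 13
P_3→P_4: (3)(-1) − (1)(-1) = -2
P_4→P_1: (1)(-3) − (0)(-1) = -3
Σ = 14
Area = |Σ|/2 = 7.
Net area = 36.5 − 7 = 29.5.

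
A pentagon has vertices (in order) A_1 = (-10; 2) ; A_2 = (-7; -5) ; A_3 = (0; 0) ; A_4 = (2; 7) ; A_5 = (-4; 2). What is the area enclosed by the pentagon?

Apply Gauss's area formula: 2A = Σ (x_i·y_{i+1} − x_{i+1}·y_i), indices taken mod 5.
Cross-terms: 64, 0, 0, 32, 12  ⇒  Σ = 108
Area = |Σ|/2 = 54.

54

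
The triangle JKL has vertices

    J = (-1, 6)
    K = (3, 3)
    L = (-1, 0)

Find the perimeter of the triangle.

|JK| = √((4)² + (-3)²) = √25 = 5
|KL| = √((-4)² + (-3)²) = √25 = 5
|LJ| = √((0)² + (6)²) = √36 = 6
Perimeter = 5 + 5 + 6 = 16.

16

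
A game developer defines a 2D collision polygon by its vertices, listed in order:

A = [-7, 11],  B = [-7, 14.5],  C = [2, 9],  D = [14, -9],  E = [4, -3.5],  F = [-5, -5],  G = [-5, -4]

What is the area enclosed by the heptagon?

199.5

Σ = (-24.5) + (-92) + (-144) + (-13) + (-37.5) + (-5) + (-83) = -399
Area = |Σ|/2 = 199.5.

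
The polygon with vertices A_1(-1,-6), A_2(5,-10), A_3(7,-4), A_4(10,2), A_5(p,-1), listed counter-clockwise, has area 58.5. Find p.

Write out the shoelace sum; only the two edges meeting at A_5 involve p:
2·Area = [(10·(-1) − p·2) + (p·(-6) − (-1)·(-1))] + 144
       = -8·p + 133 = 117
⇒ p = 2.

2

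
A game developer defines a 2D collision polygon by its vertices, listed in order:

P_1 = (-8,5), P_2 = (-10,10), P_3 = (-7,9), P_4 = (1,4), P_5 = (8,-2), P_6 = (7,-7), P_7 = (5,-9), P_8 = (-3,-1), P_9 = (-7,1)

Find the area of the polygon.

Apply the surveyor's formula: 2A = Σ (x_i·y_{i+1} − x_{i+1}·y_i), indices taken mod 9.
P_1→P_2: (-8)(10) − (-10)(5) = -30
P_2→P_3: (-10)(9) − (-7)(10) = -20
P_3→P_4: (-7)(4) − (1)(9) = -37
P_4→P_5: (1)(-2) − (8)(4) = -34
P_5→P_6: (8)(-7) − (7)(-2) = -42
P_6→P_7: (7)(-9) − (5)(-7) = -28
P_7→P_8: (5)(-1) − (-3)(-9) = -32
P_8→P_9: (-3)(1) − (-7)(-1) = -10
P_9→P_1: (-7)(5) − (-8)(1) = -27
Σ = -260
Area = |Σ|/2 = 130.

130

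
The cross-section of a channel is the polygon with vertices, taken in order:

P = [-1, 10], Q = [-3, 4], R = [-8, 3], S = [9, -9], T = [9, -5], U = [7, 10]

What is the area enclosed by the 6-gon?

167.5

Apply the surveyor's formula: 2A = Σ (x_i·y_{i+1} − x_{i+1}·y_i), indices taken mod 6.
Σ = (26) + (23) + (45) + (36) + (125) + (80) = 335
Area = |Σ|/2 = 167.5.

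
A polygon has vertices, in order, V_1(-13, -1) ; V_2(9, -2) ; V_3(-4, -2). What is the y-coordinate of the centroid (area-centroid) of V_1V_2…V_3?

-5/3

Apply Gauss's area formula. First the cross-terms c_i = x_i·y_{i+1} − x_{i+1}·y_i:
  35, -26, -22  ⇒  2A = -13, A = -6.5.
Then Σ (y_i + y_{i+1})·c_i = 65, so ȳ = 65 / (6·(-6.5)) = -5/3.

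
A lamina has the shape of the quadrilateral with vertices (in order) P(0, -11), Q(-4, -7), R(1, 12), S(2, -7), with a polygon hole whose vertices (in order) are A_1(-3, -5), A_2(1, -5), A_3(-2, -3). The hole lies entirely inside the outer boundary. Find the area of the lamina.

Outer boundary:
Cross-terms: -44, -41, -31, -22  ⇒  Σ = -138
Area = |Σ|/2 = 69.
Hole:
Σ = (20) + (-13) + (1) = 8
Area = |Σ|/2 = 4.
Net area = 69 − 4 = 65.

65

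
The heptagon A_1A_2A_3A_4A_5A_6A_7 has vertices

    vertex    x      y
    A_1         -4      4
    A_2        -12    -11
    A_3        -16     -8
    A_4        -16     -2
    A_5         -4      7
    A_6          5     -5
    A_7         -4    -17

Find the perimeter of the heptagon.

|A_1A_2| = √((-8)² + (-15)²) = √289 = 17
|A_2A_3| = √((-4)² + (3)²) = √25 = 5
|A_3A_4| = √((0)² + (6)²) = √36 = 6
|A_4A_5| = √((12)² + (9)²) = √225 = 15
|A_5A_6| = √((9)² + (-12)²) = √225 = 15
|A_6A_7| = √((-9)² + (-12)²) = √225 = 15
|A_7A_1| = √((0)² + (21)²) = √441 = 21
Perimeter = 17 + 5 + 6 + 15 + 15 + 15 + 21 = 94.

94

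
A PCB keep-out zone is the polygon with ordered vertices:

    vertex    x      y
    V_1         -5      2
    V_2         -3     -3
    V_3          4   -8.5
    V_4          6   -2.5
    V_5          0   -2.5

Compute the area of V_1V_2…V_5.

Σ = (21) + (37.5) + (41) + (-15) + (-12.5) = 72
Area = |Σ|/2 = 36.

36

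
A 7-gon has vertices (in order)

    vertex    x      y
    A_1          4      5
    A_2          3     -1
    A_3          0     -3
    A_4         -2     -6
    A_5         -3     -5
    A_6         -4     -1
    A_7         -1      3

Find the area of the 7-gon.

Σ = (-19) + (-9) + (-6) + (-8) + (-17) + (-13) + (-17) = -89
Area = |Σ|/2 = 44.5.

44.5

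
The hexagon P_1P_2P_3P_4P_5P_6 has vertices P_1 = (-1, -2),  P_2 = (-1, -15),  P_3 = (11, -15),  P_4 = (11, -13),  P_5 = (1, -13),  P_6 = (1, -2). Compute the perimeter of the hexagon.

50

|P_1P_2| = √((0)² + (-13)²) = √169 = 13
|P_2P_3| = √((12)² + (0)²) = √144 = 12
|P_3P_4| = √((0)² + (2)²) = √4 = 2
|P_4P_5| = √((-10)² + (0)²) = √100 = 10
|P_5P_6| = √((0)² + (11)²) = √121 = 11
|P_6P_1| = √((-2)² + (0)²) = √4 = 2
Perimeter = 13 + 12 + 2 + 10 + 11 + 2 = 50.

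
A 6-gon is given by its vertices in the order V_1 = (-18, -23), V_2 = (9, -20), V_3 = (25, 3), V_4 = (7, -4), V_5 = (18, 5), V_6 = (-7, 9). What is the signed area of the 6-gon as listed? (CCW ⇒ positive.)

800

Apply Gauss's area formula: 2A = Σ (x_i·y_{i+1} − x_{i+1}·y_i), indices taken mod 6.
Cross-terms: 567, 527, -121, 107, 197, 323  ⇒  Σ = 1600
Signed area = Σ/2 = 800 (positive ⇒ counter-clockwise traversal).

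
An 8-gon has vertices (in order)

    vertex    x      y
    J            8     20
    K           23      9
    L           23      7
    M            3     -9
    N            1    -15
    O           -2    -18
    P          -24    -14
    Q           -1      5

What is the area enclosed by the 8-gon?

Σ = (-388) + (-46) + (-228) + (-36) + (-48) + (-404) + (-134) + (-60) = -1344
Area = |Σ|/2 = 672.

672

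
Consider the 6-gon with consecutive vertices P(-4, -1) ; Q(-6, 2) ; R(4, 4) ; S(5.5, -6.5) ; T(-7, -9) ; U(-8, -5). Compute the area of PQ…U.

119

Apply the surveyor's formula: 2A = Σ (x_i·y_{i+1} − x_{i+1}·y_i), indices taken mod 6.
Σ = (-14) + (-32) + (-48) + (-95) + (-37) + (-12) = -238
Area = |Σ|/2 = 119.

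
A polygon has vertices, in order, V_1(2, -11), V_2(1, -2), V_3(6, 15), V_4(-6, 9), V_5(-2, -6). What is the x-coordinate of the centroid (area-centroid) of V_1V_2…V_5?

-37/133

Apply Gauss's area formula. First the cross-terms c_i = x_i·y_{i+1} − x_{i+1}·y_i:
  7, 27, 144, 54, 34  ⇒  2A = 266, A = 133.
Then Σ (x_i + x_{i+1})·c_i = -222, so x̄ = -222 / (6·133) = -37/133.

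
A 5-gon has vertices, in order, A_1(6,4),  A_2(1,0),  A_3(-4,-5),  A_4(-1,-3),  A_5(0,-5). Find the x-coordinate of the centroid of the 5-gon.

Apply the shoelace (surveyor's) formula. First the cross-terms c_i = x_i·y_{i+1} − x_{i+1}·y_i:
  -4, -5, 7, 5, 30  ⇒  2A = 33, A = 16.5.
Then Σ (x_i + x_{i+1})·c_i = 127, so x̄ = 127 / (6·16.5) = 127/99.

127/99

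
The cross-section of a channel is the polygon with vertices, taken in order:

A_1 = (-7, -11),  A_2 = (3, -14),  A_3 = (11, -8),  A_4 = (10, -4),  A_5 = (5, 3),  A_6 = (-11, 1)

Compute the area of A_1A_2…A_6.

256.5

A_1→A_2: (-7)(-14) − (3)(-11) = 131
A_2→A_3: (3)(-8) − (11)(-14) = 130
A_3→A_4: (11)(-4) − (10)(-8) = 36
A_4→A_5: (10)(3) − (5)(-4) = 50
A_5→A_6: (5)(1) − (-11)(3) = 38
A_6→A_1: (-11)(-11) − (-7)(1) = 128
Σ = 513
Area = |Σ|/2 = 256.5.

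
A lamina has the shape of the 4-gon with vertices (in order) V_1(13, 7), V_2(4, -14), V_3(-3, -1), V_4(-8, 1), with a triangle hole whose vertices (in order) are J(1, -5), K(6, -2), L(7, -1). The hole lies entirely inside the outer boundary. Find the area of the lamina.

Outer boundary:
Apply the shoelace (surveyor's) formula: 2A = Σ (x_i·y_{i+1} − x_{i+1}·y_i), indices taken mod 4.
Cross-terms: -210, -46, -11, -69  ⇒  Σ = -336
Area = |Σ|/2 = 168.
Hole:
Σ = (28) + (8) + (-34) = 2
Area = |Σ|/2 = 1.
Net area = 168 − 1 = 167.

167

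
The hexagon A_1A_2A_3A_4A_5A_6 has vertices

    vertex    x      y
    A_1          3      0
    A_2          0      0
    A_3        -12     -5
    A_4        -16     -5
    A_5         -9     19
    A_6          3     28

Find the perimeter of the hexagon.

88

|A_1A_2| = √((-3)² + (0)²) = √9 = 3
|A_2A_3| = √((-12)² + (-5)²) = √169 = 13
|A_3A_4| = √((-4)² + (0)²) = √16 = 4
|A_4A_5| = √((7)² + (24)²) = √625 = 25
|A_5A_6| = √((12)² + (9)²) = √225 = 15
|A_6A_1| = √((0)² + (-28)²) = √784 = 28
Perimeter = 3 + 13 + 4 + 25 + 15 + 28 = 88.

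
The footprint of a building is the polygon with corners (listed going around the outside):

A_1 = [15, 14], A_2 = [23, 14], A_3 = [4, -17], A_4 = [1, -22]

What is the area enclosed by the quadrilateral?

143

Apply the shoelace (surveyor's) formula: 2A = Σ (x_i·y_{i+1} − x_{i+1}·y_i), indices taken mod 4.
A_1→A_2: (15)(14) − (23)(14) = -112
A_2→A_3: (23)(-17) − (4)(14) = -447
A_3→A_4: (4)(-22) − (1)(-17) = -71
A_4→A_1: (1)(14) − (15)(-22) = 344
Σ = -286
Area = |Σ|/2 = 143.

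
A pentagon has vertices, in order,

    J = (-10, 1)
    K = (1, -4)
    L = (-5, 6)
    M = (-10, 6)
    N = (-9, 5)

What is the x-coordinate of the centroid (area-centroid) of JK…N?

-16/3

Apply the shoelace formula. First the cross-terms c_i = x_i·y_{i+1} − x_{i+1}·y_i:
  39, -14, 30, 4, 41  ⇒  2A = 100, A = 50.
Then Σ (x_i + x_{i+1})·c_i = -1600, so x̄ = -1600 / (6·50) = -16/3.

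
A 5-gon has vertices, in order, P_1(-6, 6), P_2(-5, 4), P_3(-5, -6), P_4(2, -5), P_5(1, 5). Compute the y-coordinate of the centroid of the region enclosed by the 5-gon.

Apply the shoelace (surveyor's) formula. First the cross-terms c_i = x_i·y_{i+1} − x_{i+1}·y_i:
  6, 50, 37, 15, 36  ⇒  2A = 144, A = 72.
Then Σ (y_i + y_{i+1})·c_i = -51, so ȳ = -51 / (6·72) = -17/144.

-17/144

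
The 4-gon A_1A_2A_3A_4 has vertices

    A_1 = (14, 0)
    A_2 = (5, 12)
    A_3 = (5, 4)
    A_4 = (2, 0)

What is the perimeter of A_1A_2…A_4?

40

|A_1A_2| = √((-9)² + (12)²) = √225 = 15
|A_2A_3| = √((0)² + (-8)²) = √64 = 8
|A_3A_4| = √((-3)² + (-4)²) = √25 = 5
|A_4A_1| = √((12)² + (0)²) = √144 = 12
Perimeter = 15 + 8 + 5 + 12 = 40.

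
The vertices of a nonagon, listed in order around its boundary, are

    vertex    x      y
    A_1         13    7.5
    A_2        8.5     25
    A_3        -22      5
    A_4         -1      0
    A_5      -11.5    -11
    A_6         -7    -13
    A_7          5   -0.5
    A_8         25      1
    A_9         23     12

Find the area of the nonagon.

Apply the shoelace (surveyor's) formula: 2A = Σ (x_i·y_{i+1} − x_{i+1}·y_i), indices taken mod 9.
Cross-terms: 261.25, 592.5, 5, 11, 72.5, 68.5, 17.5, 277, 16.5  ⇒  Σ = 1321.75
Area = |Σ|/2 = 660.875.

660.875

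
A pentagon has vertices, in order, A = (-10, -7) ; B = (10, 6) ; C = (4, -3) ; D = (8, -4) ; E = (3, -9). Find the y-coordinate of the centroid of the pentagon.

Apply the surveyor's formula. First the cross-terms c_i = x_i·y_{i+1} − x_{i+1}·y_i:
  10, -54, 8, -60, -111  ⇒  2A = -207, A = -103.5.
Then Σ (y_i + y_{i+1})·c_i = 2328, so ȳ = 2328 / (6·(-103.5)) = -776/207.

-776/207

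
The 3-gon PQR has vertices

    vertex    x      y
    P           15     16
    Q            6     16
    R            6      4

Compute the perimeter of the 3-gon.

|PQ| = √((-9)² + (0)²) = √81 = 9
|QR| = √((0)² + (-12)²) = √144 = 12
|RP| = √((9)² + (12)²) = √225 = 15
Perimeter = 9 + 12 + 15 = 36.

36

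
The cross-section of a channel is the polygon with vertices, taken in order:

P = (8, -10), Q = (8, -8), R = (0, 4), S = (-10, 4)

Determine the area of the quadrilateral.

Apply Gauss's area formula: 2A = Σ (x_i·y_{i+1} − x_{i+1}·y_i), indices taken mod 4.
Σ = (16) + (32) + (40) + (68) = 156
Area = |Σ|/2 = 78.

78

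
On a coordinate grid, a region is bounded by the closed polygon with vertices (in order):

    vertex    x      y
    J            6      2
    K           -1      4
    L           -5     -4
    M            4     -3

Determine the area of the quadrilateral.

53.5

Apply the shoelace formula: 2A = Σ (x_i·y_{i+1} − x_{i+1}·y_i), indices taken mod 4.
Cross-terms: 26, 24, 31, 26  ⇒  Σ = 107
Area = |Σ|/2 = 53.5.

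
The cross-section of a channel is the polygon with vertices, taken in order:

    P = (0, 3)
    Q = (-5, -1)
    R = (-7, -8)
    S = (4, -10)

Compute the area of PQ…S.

81

Apply the surveyor's formula: 2A = Σ (x_i·y_{i+1} − x_{i+1}·y_i), indices taken mod 4.
P→Q: (0)(-1) − (-5)(3) = 15
Q→R: (-5)(-8) − (-7)(-1) = 33
R→S: (-7)(-10) − (4)(-8) = 102
S→P: (4)(3) − (0)(-10) = 12
Σ = 162
Area = |Σ|/2 = 81.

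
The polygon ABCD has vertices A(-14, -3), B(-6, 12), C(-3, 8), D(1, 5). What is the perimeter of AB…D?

44

|AB| = √((8)² + (15)²) = √289 = 17
|BC| = √((3)² + (-4)²) = √25 = 5
|CD| = √((4)² + (-3)²) = √25 = 5
|DA| = √((-15)² + (-8)²) = √289 = 17
Perimeter = 17 + 5 + 5 + 17 = 44.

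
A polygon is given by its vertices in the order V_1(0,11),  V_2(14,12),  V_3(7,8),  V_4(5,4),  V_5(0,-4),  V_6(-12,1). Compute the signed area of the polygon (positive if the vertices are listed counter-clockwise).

-169

Apply the surveyor's formula: 2A = Σ (x_i·y_{i+1} − x_{i+1}·y_i), indices taken mod 6.
Cross-terms: -154, 28, -12, -20, -48, -132  ⇒  Σ = -338
Signed area = Σ/2 = -169 (negative ⇒ clockwise traversal).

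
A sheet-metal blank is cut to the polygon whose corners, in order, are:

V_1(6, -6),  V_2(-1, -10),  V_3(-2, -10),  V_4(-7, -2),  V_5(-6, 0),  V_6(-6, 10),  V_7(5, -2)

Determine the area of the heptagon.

Apply the surveyor's formula: 2A = Σ (x_i·y_{i+1} − x_{i+1}·y_i), indices taken mod 7.
Cross-terms: -66, -10, -66, -12, -60, -38, -18  ⇒  Σ = -270
Area = |Σ|/2 = 135.

135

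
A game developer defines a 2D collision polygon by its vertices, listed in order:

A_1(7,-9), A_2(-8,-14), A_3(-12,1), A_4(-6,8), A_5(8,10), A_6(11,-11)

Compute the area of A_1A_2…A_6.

A_1→A_2: (7)(-14) − (-8)(-9) = -170
A_2→A_3: (-8)(1) − (-12)(-14) = -176
A_3→A_4: (-12)(8) − (-6)(1) = -90
A_4→A_5: (-6)(10) − (8)(8) = -124
A_5→A_6: (8)(-11) − (11)(10) = -198
A_6→A_1: (11)(-9) − (7)(-11) = -22
Σ = -780
Area = |Σ|/2 = 390.

390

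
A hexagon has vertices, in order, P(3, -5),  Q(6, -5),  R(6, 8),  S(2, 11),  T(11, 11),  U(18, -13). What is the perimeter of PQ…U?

|PQ| = √((3)² + (0)²) = √9 = 3
|QR| = √((0)² + (13)²) = √169 = 13
|RS| = √((-4)² + (3)²) = √25 = 5
|ST| = √((9)² + (0)²) = √81 = 9
|TU| = √((7)² + (-24)²) = √625 = 25
|UP| = √((-15)² + (8)²) = √289 = 17
Perimeter = 3 + 13 + 5 + 9 + 25 + 17 = 72.

72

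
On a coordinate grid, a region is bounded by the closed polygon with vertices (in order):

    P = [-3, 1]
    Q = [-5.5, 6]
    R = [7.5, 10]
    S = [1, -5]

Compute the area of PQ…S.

87

Cross-terms: -12.5, -100, -47.5, -14  ⇒  Σ = -174
Area = |Σ|/2 = 87.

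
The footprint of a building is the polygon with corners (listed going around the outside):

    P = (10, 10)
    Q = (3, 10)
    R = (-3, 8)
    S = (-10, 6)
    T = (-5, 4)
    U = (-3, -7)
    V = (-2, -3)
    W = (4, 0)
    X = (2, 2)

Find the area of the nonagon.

119

Apply the shoelace formula: 2A = Σ (x_i·y_{i+1} − x_{i+1}·y_i), indices taken mod 9.
Cross-terms: 70, 54, 62, -10, 47, -5, 12, 8, 0  ⇒  Σ = 238
Area = |Σ|/2 = 119.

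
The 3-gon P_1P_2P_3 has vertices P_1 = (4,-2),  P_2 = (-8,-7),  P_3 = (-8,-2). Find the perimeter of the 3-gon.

|P_1P_2| = √((-12)² + (-5)²) = √169 = 13
|P_2P_3| = √((0)² + (5)²) = √25 = 5
|P_3P_1| = √((12)² + (0)²) = √144 = 12
Perimeter = 13 + 5 + 12 = 30.

30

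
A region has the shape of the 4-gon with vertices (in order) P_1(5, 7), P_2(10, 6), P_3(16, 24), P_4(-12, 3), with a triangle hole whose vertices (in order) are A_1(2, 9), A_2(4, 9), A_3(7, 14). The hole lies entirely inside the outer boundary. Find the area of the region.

165.5

Outer boundary:
Apply the shoelace formula: 2A = Σ (x_i·y_{i+1} − x_{i+1}·y_i), indices taken mod 4.
Σ = (-40) + (144) + (336) + (-99) = 341
Area = |Σ|/2 = 170.5.
Hole:
Σ = (-18) + (-7) + (35) = 10
Area = |Σ|/2 = 5.
Net area = 170.5 − 5 = 165.5.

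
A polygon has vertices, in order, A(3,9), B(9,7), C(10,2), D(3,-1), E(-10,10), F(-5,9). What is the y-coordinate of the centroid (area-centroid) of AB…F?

166/33

Apply Gauss's area formula. First the cross-terms c_i = x_i·y_{i+1} − x_{i+1}·y_i:
  -60, -52, -16, 20, -40, -72  ⇒  2A = -220, A = -110.
Then Σ (y_i + y_{i+1})·c_i = -3320, so ȳ = -3320 / (6·(-110)) = 166/33.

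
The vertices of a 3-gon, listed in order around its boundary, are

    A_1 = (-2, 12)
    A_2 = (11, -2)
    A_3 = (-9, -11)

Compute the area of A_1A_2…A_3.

Σ = (-128) + (-139) + (-130) = -397
Area = |Σ|/2 = 198.5.

198.5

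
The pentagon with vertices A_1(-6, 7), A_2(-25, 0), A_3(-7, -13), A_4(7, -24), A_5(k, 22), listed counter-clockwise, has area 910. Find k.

The doubled signed area Σ (x_i y_{i+1} − x_{i+1} y_i) is linear in k.
With k=0 it equals 1045; the coefficient of k is 31 (from the two edges through A_5).
So 31·k + 1045 = 2·910 = 1820 ⇒ k = 25.

25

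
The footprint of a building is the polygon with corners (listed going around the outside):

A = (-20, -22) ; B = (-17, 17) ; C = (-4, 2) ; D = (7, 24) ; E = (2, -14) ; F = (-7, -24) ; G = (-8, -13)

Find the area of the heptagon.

633.5

Apply the surveyor's formula: 2A = Σ (x_i·y_{i+1} − x_{i+1}·y_i), indices taken mod 7.
A→B: (-20)(17) − (-17)(-22) = -714
B→C: (-17)(2) − (-4)(17) = 34
C→D: (-4)(24) − (7)(2) = -110
D→E: (7)(-14) − (2)(24) = -146
E→F: (2)(-24) − (-7)(-14) = -146
F→G: (-7)(-13) − (-8)(-24) = -101
G→A: (-8)(-22) − (-20)(-13) = -84
Σ = -1267
Area = |Σ|/2 = 633.5.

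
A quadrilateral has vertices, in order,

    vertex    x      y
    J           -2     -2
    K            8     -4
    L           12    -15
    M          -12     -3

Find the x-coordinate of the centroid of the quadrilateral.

86/41

Apply the surveyor's formula. First the cross-terms c_i = x_i·y_{i+1} − x_{i+1}·y_i:
  24, -72, -216, 18  ⇒  2A = -246, A = -123.
Then Σ (x_i + x_{i+1})·c_i = -1548, so x̄ = -1548 / (6·(-123)) = 86/41.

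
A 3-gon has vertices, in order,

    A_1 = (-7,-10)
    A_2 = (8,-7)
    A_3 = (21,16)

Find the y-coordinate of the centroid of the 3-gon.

Apply the surveyor's formula. First the cross-terms c_i = x_i·y_{i+1} − x_{i+1}·y_i:
  129, 275, -98  ⇒  2A = 306, A = 153.
Then Σ (y_i + y_{i+1})·c_i = -306, so ȳ = -306 / (6·153) = -1/3.

-1/3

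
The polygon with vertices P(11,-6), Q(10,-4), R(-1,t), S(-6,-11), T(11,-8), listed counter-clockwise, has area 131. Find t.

3

The doubled signed area Σ (x_i y_{i+1} − x_{i+1} y_i) is linear in t.
With t=0 it equals 214; the coefficient of t is 16 (from the two edges through R).
So 16·t + 214 = 2·131 = 262 ⇒ t = 3.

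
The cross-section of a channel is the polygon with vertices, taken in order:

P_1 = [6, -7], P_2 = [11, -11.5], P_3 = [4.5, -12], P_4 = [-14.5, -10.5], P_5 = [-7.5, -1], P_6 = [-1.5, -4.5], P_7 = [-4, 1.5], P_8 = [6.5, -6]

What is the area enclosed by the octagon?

170.5

Apply Gauss's area formula: 2A = Σ (x_i·y_{i+1} − x_{i+1}·y_i), indices taken mod 8.
Cross-terms: 8, -80.25, -221.25, -64.25, 32.25, -20.25, 14.25, -9.5  ⇒  Σ = -341
Area = |Σ|/2 = 170.5.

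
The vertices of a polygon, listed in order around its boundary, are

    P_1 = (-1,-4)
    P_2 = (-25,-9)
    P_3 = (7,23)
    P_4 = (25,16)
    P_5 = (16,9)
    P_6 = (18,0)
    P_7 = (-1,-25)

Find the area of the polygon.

Σ = (-91) + (-512) + (-463) + (-31) + (-162) + (-450) + (-21) = -1730
Area = |Σ|/2 = 865.

865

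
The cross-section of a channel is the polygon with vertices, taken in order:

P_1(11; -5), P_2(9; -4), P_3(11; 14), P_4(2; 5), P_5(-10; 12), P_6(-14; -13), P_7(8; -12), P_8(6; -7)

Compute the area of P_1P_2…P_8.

Apply the shoelace (surveyor's) formula: 2A = Σ (x_i·y_{i+1} − x_{i+1}·y_i), indices taken mod 8.
P_1→P_2: (11)(-4) − (9)(-5) = 1
P_2→P_3: (9)(14) − (11)(-4) = 170
P_3→P_4: (11)(5) − (2)(14) = 27
P_4→P_5: (2)(12) − (-10)(5) = 74
P_5→P_6: (-10)(-13) − (-14)(12) = 298
P_6→P_7: (-14)(-12) − (8)(-13) = 272
P_7→P_8: (8)(-7) − (6)(-12) = 16
P_8→P_1: (6)(-5) − (11)(-7) = 47
Σ = 905
Area = |Σ|/2 = 452.5.

452.5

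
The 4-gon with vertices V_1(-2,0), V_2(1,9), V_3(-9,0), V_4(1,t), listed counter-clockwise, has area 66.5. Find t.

-10

The doubled signed area Σ (x_i y_{i+1} − x_{i+1} y_i) is linear in t.
With t=0 it equals 63; the coefficient of t is -7 (from the two edges through V_4).
So -7·t + 63 = 2·66.5 = 133 ⇒ t = -10.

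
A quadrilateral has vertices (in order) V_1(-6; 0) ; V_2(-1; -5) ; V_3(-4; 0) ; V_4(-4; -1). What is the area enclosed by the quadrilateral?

4

V_1→V_2: (-6)(-5) − (-1)(0) = 30
V_2→V_3: (-1)(0) − (-4)(-5) = -20
V_3→V_4: (-4)(-1) − (-4)(0) = 4
V_4→V_1: (-4)(0) − (-6)(-1) = -6
Σ = 8
Area = |Σ|/2 = 4.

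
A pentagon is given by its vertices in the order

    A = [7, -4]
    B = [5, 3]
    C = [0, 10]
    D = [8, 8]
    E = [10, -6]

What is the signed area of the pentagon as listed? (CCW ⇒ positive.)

-57.5

Cross-terms: 41, 50, -80, -128, 2  ⇒  Σ = -115
Signed area = Σ/2 = -57.5 (negative ⇒ clockwise traversal).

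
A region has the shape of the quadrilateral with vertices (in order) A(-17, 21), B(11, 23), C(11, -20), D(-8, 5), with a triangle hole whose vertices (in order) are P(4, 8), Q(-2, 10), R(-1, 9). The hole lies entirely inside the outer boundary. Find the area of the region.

639.5

Outer boundary:
Apply the shoelace formula: 2A = Σ (x_i·y_{i+1} − x_{i+1}·y_i), indices taken mod 4.
Cross-terms: -622, -473, -105, -83  ⇒  Σ = -1283
Area = |Σ|/2 = 641.5.
Hole:
Σ = (56) + (-8) + (-44) = 4
Area = |Σ|/2 = 2.
Net area = 641.5 − 2 = 639.5.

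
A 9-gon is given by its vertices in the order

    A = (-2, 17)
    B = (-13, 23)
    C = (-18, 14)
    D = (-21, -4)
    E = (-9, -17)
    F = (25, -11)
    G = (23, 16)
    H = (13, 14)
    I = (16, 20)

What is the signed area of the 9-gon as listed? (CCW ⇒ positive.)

1366.5

Apply Gauss's area formula: 2A = Σ (x_i·y_{i+1} − x_{i+1}·y_i), indices taken mod 9.
Σ = (175) + (232) + (366) + (321) + (524) + (653) + (114) + (36) + (312) = 2733
Signed area = Σ/2 = 1366.5 (positive ⇒ counter-clockwise traversal).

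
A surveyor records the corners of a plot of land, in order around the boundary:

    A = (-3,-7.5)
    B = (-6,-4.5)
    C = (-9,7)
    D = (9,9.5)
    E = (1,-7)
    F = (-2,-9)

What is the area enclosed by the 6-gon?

185

Σ = (-31.5) + (-82.5) + (-148.5) + (-72.5) + (-23) + (-12) = -370
Area = |Σ|/2 = 185.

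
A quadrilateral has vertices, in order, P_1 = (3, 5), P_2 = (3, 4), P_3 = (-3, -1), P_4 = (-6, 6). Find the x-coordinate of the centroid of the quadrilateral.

Apply the shoelace (surveyor's) formula. First the cross-terms c_i = x_i·y_{i+1} − x_{i+1}·y_i:
  -3, 9, -24, -48  ⇒  2A = -66, A = -33.
Then Σ (x_i + x_{i+1})·c_i = 342, so x̄ = 342 / (6·(-33)) = -19/11.

-19/11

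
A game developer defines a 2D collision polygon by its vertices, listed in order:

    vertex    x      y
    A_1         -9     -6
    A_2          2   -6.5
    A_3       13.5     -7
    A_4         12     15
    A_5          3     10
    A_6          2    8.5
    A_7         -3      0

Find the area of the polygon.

277.375

Apply the shoelace (surveyor's) formula: 2A = Σ (x_i·y_{i+1} − x_{i+1}·y_i), indices taken mod 7.
Σ = (70.5) + (73.75) + (286.5) + (75) + (5.5) + (25.5) + (18) = 554.75
Area = |Σ|/2 = 277.375.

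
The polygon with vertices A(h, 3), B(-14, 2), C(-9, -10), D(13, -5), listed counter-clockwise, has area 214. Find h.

2

Write out the shoelace sum; only the two edges meeting at A involve h:
2·Area = [(13·3 − h·(-5)) + (h·2 − (-14)·3)] + 333
       = 7·h + 414 = 428
⇒ h = 2.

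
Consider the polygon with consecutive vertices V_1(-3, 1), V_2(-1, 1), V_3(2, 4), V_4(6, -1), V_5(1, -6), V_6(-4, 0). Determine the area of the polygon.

Σ = (-2) + (-6) + (-26) + (-35) + (-24) + (-4) = -97
Area = |Σ|/2 = 48.5.

48.5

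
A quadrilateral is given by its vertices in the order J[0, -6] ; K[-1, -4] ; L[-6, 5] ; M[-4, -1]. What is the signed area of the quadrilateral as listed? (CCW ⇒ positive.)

Apply the shoelace formula: 2A = Σ (x_i·y_{i+1} − x_{i+1}·y_i), indices taken mod 4.
Cross-terms: -6, -29, 26, 24  ⇒  Σ = 15
Signed area = Σ/2 = 7.5 (positive ⇒ counter-clockwise traversal).

7.5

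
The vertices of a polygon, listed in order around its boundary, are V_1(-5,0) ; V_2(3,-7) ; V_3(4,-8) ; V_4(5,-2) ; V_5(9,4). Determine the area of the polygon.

Apply the shoelace formula: 2A = Σ (x_i·y_{i+1} − x_{i+1}·y_i), indices taken mod 5.
V_1→V_2: (-5)(-7) − (3)(0) = 35
V_2→V_3: (3)(-8) − (4)(-7) = 4
V_3→V_4: (4)(-2) − (5)(-8) = 32
V_4→V_5: (5)(4) − (9)(-2) = 38
V_5→V_1: (9)(0) − (-5)(4) = 20
Σ = 129
Area = |Σ|/2 = 64.5.

64.5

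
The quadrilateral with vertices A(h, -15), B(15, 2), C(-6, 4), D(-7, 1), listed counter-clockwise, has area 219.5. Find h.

15

Write out the shoelace sum; only the two edges meeting at A involve h:
2·Area = [((-7)·(-15) − h·1) + (h·2 − 15·(-15))] + 94
       = 1·h + 424 = 439
⇒ h = 15.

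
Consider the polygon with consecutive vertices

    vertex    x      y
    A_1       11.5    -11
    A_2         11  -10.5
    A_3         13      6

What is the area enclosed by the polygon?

Σ = (0.25) + (202.5) + (-212) = -9.25
Area = |Σ|/2 = 4.625.

4.625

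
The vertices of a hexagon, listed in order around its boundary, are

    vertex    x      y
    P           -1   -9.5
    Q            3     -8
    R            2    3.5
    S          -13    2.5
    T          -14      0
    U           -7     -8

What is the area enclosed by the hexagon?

159.5

Apply the shoelace formula: 2A = Σ (x_i·y_{i+1} − x_{i+1}·y_i), indices taken mod 6.
Cross-terms: 36.5, 26.5, 50.5, 35, 112, 58.5  ⇒  Σ = 319
Area = |Σ|/2 = 159.5.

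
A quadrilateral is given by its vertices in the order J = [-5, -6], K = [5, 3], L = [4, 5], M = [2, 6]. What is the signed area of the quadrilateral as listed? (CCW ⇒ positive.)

30

Apply Gauss's area formula: 2A = Σ (x_i·y_{i+1} − x_{i+1}·y_i), indices taken mod 4.
J→K: (-5)(3) − (5)(-6) = 15
K→L: (5)(5) − (4)(3) = 13
L→M: (4)(6) − (2)(5) = 14
M→J: (2)(-6) − (-5)(6) = 18
Σ = 60
Signed area = Σ/2 = 30 (positive ⇒ counter-clockwise traversal).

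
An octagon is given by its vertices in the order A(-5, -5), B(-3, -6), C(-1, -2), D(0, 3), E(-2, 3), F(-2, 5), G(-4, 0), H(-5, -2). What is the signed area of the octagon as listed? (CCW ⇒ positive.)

28.5

Apply the shoelace formula: 2A = Σ (x_i·y_{i+1} − x_{i+1}·y_i), indices taken mod 8.
Cross-terms: 15, 0, -3, 6, -4, 20, 8, 15  ⇒  Σ = 57
Signed area = Σ/2 = 28.5 (positive ⇒ counter-clockwise traversal).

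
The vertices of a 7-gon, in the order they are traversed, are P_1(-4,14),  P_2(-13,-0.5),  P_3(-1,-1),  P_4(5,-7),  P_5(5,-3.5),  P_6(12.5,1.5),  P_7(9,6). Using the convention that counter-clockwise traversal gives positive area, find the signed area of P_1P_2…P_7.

244.375

Cross-terms: 184, 12.5, 12, 17.5, 51.25, 61.5, 150  ⇒  Σ = 488.75
Signed area = Σ/2 = 244.375 (positive ⇒ counter-clockwise traversal).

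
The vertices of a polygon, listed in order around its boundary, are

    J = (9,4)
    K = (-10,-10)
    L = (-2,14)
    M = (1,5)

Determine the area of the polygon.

Apply the shoelace formula: 2A = Σ (x_i·y_{i+1} − x_{i+1}·y_i), indices taken mod 4.
Σ = (-50) + (-160) + (-24) + (-41) = -275
Area = |Σ|/2 = 137.5.

137.5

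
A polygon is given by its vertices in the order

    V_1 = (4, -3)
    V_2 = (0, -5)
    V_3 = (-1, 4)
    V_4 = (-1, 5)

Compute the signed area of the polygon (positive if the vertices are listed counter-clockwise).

Σ = (-20) + (-5) + (-1) + (-17) = -43
Signed area = Σ/2 = -21.5 (negative ⇒ clockwise traversal).

-21.5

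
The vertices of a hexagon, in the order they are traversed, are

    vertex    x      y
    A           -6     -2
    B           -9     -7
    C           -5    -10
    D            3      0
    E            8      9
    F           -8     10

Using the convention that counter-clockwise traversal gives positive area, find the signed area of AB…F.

Apply Gauss's area formula: 2A = Σ (x_i·y_{i+1} − x_{i+1}·y_i), indices taken mod 6.
Σ = (24) + (55) + (30) + (27) + (152) + (76) = 364
Signed area = Σ/2 = 182 (positive ⇒ counter-clockwise traversal).

182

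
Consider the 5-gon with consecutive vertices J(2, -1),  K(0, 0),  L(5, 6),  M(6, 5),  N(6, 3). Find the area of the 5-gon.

17.5

Apply the shoelace (surveyor's) formula: 2A = Σ (x_i·y_{i+1} − x_{i+1}·y_i), indices taken mod 5.
Cross-terms: 0, 0, -11, -12, -12  ⇒  Σ = -35
Area = |Σ|/2 = 17.5.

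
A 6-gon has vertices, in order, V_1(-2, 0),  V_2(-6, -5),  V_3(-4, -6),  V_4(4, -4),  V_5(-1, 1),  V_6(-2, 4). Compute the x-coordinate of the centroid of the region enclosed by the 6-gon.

Apply Gauss's area formula. First the cross-terms c_i = x_i·y_{i+1} − x_{i+1}·y_i:
  10, 16, 40, 0, -2, 8  ⇒  2A = 72, A = 36.
Then Σ (x_i + x_{i+1})·c_i = -266, so x̄ = -266 / (6·36) = -133/108.

-133/108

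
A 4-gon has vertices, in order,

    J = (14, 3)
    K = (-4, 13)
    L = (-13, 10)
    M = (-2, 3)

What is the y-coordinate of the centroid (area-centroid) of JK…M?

173/24

Apply the surveyor's formula. First the cross-terms c_i = x_i·y_{i+1} − x_{i+1}·y_i:
  194, 129, -19, -48  ⇒  2A = 256, A = 128.
Then Σ (y_i + y_{i+1})·c_i = 5536, so ȳ = 5536 / (6·128) = 173/24.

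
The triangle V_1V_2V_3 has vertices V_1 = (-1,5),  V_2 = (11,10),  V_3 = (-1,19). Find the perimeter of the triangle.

|V_1V_2| = √((12)² + (5)²) = √169 = 13
|V_2V_3| = √((-12)² + (9)²) = √225 = 15
|V_3V_1| = √((0)² + (-14)²) = √196 = 14
Perimeter = 13 + 15 + 14 = 42.

42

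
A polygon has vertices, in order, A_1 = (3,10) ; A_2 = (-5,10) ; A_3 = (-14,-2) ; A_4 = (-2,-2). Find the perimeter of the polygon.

|A_1A_2| = √((-8)² + (0)²) = √64 = 8
|A_2A_3| = √((-9)² + (-12)²) = √225 = 15
|A_3A_4| = √((12)² + (0)²) = √144 = 12
|A_4A_1| = √((5)² + (12)²) = √169 = 13
Perimeter = 8 + 15 + 12 + 13 = 48.

48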